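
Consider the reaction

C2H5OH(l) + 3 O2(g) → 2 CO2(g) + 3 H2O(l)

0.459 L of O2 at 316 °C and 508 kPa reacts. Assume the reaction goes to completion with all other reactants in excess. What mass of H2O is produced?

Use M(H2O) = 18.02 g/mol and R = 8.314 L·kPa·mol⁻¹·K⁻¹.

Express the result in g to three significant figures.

0.858 g

n(O2) = PV/RT = (508 × 0.459) / (8.314 × 589.15) = 0.04760 mol
n(H2O) = (3/3) × 0.04760 = 0.04760 mol
m(H2O) = 0.04760 × 18.02 = 0.8578 g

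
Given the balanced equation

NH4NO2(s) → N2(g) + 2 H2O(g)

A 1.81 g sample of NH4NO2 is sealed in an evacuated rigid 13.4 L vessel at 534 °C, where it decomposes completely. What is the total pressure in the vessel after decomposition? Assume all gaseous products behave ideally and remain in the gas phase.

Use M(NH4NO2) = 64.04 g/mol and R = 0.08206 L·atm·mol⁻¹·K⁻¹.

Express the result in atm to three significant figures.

n(NH4NO2) = 1.81 / 64.04 = 0.02826 mol
n(gas produced) = (3/1) × 0.02826 = 0.08478 mol
P = nRT/V = 0.08478 × 0.08206 × 807.15 / 13.4 = 0.4191 atm

0.419 atm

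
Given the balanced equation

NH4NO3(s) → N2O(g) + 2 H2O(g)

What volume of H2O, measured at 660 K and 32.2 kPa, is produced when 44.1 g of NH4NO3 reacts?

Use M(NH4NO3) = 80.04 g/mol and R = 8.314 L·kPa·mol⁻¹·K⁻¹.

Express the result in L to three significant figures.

n(NH4NO3) = 44.10 / 80.04 = 0.5510 mol
n(H2O) = (2/1) × 0.5510 = 1.102 mol
V = nRT/P = 1.102 × 8.314 × 660 / 32.2 = 187.8 L

188 L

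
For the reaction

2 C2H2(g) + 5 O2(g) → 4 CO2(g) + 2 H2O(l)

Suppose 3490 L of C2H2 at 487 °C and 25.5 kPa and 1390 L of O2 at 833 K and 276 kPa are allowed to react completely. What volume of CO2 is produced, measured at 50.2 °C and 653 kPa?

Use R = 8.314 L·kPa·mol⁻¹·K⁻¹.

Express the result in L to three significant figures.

n(C2H2) = PV/RT = (25.5 × 3490) / (8.314 × 760.15) = 14.08 mol
n(O2) = PV/RT = (276 × 1390) / (8.314 × 833) = 55.39 mol
For 14.08 mol C2H2, stoichiometry requires (5/2) × 14.08 = 35.20 mol O2; 55.39 mol is available, so C2H2 is limiting.
n(CO2) = (4/2) × 14.08 = 28.16 mol
V(CO2) = nRT/P = 28.16 × 8.314 × 323.35 / 653 = 115.9 L

116 L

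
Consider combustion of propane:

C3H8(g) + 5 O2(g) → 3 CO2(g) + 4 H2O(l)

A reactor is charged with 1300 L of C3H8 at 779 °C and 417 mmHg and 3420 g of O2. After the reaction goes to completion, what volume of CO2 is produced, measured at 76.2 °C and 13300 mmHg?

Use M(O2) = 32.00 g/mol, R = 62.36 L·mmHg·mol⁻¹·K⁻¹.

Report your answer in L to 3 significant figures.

40.6 L

n(C3H8) = PV/RT = (417 × 1300) / (62.36 × 1052.15) = 8.262 mol
n(O2) = 3420 / 32.00 = 106.9 mol
For 8.262 mol C3H8, stoichiometry requires (5/1) × 8.262 = 41.31 mol O2; 106.9 mol is available, so C3H8 is limiting.
n(CO2) = (3/1) × 8.262 = 24.79 mol
V(CO2) = nRT/P = 24.79 × 62.36 × 349.35 / 13300 = 40.61 L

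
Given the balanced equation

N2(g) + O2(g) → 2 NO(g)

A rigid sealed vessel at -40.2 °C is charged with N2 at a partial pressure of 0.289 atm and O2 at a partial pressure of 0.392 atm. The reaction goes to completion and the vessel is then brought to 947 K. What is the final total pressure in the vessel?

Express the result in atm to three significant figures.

2.77 atm

Because the vessel is rigid and T is held at -40.2 °C, work the stoichiometry in partial pressures (P_i = n_iRT/V).
P(O2) required for 0.289 atm of N2 = (1/1) × 0.289 = 0.2890 atm; available 0.392 atm, so N2 is limiting.
P(O2) remaining = 0.392 − (1/1) × 0.289 = 0.1030 atm
P(gaseous products) = (2)/1 × 0.289 = 0.5780 atm
P_total at -40.2 °C = 0.1030 + 0.5780 = 0.6810 atm
Scaling to 947 K: P = 0.6810 × 947/232.95 = 2.768 atm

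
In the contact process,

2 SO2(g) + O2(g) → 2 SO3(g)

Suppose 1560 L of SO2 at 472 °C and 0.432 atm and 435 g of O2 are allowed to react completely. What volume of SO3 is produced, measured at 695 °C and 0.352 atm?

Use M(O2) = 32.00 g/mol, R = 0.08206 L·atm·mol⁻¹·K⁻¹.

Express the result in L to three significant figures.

2490 L

n(SO2) = PV/RT = (0.432 × 1560) / (0.08206 × 745.15) = 11.02 mol
n(O2) = 435 / 32.00 = 13.59 mol
For 11.02 mol SO2, stoichiometry requires (1/2) × 11.02 = 5.510 mol O2; 13.59 mol is available, so SO2 is limiting.
n(SO3) = (2/2) × 11.02 = 11.02 mol
V(SO3) = nRT/P = 11.02 × 0.08206 × 968.15 / 0.352 = 2487 L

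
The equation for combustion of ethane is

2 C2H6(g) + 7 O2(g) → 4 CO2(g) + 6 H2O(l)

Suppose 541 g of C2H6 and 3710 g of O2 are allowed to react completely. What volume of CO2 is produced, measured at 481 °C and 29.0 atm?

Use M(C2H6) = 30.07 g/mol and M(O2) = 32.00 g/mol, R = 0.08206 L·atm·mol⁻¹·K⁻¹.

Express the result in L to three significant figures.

76.8 L

n(C2H6) = 541 / 30.07 = 17.99 mol
n(O2) = 3710 / 32.00 = 115.9 mol
For 17.99 mol C2H6, stoichiometry requires (7/2) × 17.99 = 62.96 mol O2; 115.9 mol is available, so C2H6 is limiting.
n(CO2) = (4/2) × 17.99 = 35.98 mol
V(CO2) = nRT/P = 35.98 × 0.08206 × 754.15 / 29.0 = 76.78 L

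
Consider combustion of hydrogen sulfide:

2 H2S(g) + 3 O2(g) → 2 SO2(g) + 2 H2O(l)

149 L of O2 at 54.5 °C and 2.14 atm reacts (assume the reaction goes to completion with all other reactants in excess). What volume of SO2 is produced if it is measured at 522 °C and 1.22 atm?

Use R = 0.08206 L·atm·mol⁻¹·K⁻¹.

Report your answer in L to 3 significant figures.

n(O2) = PV/RT = (2.14 × 149) / (0.08206 × 327.65) = 11.86 mol
n(SO2) = (2/3) × 11.86 = 7.907 mol
V = nRT/P = 7.907 × 0.08206 × 795.15 / 1.22 = 422.9 L

423 L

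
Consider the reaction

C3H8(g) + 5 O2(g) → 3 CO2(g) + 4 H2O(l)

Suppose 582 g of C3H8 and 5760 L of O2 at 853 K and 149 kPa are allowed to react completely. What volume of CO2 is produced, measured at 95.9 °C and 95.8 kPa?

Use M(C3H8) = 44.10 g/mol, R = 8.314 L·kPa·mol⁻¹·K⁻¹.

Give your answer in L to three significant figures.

1270 L

n(C3H8) = 582 / 44.10 = 13.20 mol
n(O2) = PV/RT = (149 × 5760) / (8.314 × 853) = 121.0 mol
For 13.20 mol C3H8, stoichiometry requires (5/1) × 13.20 = 66.00 mol O2; 121.0 mol is available, so C3H8 is limiting.
n(CO2) = (3/1) × 13.20 = 39.60 mol
V(CO2) = nRT/P = 39.60 × 8.314 × 369.05 / 95.8 = 1268 L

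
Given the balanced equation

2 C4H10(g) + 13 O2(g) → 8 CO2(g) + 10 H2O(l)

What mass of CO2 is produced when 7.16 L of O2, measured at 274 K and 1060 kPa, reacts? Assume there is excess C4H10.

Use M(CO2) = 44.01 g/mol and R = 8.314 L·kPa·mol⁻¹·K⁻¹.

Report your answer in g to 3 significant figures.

90.2 g

n(O2) = PV/RT = (1060 × 7.16) / (8.314 × 274) = 3.332 mol
n(CO2) = (8/13) × 3.332 = 2.050 mol
m(CO2) = 2.050 × 44.01 = 90.22 g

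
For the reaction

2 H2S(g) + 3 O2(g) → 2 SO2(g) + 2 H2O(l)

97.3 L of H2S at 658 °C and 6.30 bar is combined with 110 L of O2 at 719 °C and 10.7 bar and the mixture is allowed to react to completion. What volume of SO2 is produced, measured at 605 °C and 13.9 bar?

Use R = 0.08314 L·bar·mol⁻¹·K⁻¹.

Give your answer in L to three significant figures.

41.6 L

n(H2S) = PV/RT = (6.30 × 97.3) / (0.08314 × 931.15) = 7.918 mol
n(O2) = PV/RT = (10.7 × 110) / (0.08314 × 992.15) = 14.27 mol
For 7.918 mol H2S, stoichiometry requires (3/2) × 7.918 = 11.88 mol O2; 14.27 mol is available, so H2S is limiting.
n(SO2) = (2/2) × 7.918 = 7.918 mol
V(SO2) = nRT/P = 7.918 × 0.08314 × 878.15 / 13.9 = 41.59 L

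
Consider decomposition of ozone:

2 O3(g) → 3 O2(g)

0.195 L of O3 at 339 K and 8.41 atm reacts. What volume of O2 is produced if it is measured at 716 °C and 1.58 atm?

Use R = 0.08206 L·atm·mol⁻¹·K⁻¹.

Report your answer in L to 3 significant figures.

n(O3) = PV/RT = (8.41 × 0.195) / (0.08206 × 339) = 0.05895 mol
n(O2) = (3/2) × 0.05895 = 0.08843 mol
V = nRT/P = 0.08843 × 0.08206 × 989.15 / 1.58 = 4.543 L

4.54 L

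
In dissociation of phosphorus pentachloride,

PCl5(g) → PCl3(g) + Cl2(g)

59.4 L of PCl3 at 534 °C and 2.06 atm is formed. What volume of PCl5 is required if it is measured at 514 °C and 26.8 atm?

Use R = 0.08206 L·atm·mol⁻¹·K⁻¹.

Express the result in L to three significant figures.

n(PCl3) = PV/RT = (2.06 × 59.4) / (0.08206 × 807.15) = 1.847 mol
n(PCl5) = (1/1) × 1.847 = 1.847 mol
V = nRT/P = 1.847 × 0.08206 × 787.15 / 26.8 = 4.452 L

4.45 L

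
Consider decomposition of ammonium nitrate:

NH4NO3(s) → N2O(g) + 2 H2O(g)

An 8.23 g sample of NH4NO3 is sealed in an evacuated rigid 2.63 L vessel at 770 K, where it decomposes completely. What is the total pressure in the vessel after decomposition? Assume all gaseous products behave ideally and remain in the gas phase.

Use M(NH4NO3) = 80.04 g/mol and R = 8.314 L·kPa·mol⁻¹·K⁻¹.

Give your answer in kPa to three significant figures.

n(NH4NO3) = 8.23 / 80.04 = 0.1028 mol
n(gas produced) = (3/1) × 0.1028 = 0.3084 mol
P = nRT/V = 0.3084 × 8.314 × 770 / 2.63 = 750.7 kPa

751 kPa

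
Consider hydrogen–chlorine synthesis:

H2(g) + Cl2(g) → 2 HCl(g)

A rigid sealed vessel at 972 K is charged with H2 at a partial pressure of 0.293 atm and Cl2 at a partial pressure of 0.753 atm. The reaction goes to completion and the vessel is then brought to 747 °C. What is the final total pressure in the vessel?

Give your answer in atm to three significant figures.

Because the vessel is rigid and T is held at 972 K, work the stoichiometry in partial pressures (P_i = n_iRT/V).
P(Cl2) required for 0.293 atm of H2 = (1/1) × 0.293 = 0.2930 atm; available 0.753 atm, so H2 is limiting.
P(Cl2) remaining = 0.753 − (1/1) × 0.293 = 0.4600 atm
P(gaseous products) = (2)/1 × 0.293 = 0.5860 atm
P_total at 972 K = 0.4600 + 0.5860 = 1.046 atm
Scaling to 747 °C: P = 1.046 × 1020.15/972 = 1.098 atm

1.10 atm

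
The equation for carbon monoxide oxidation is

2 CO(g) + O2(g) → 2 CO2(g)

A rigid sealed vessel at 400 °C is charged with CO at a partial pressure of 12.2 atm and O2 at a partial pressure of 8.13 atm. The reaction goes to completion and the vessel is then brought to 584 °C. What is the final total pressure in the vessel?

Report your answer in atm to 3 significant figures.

18.1 atm

With V and T fixed, P_i ∝ n_i, so the mole ratios apply directly to partial pressures at 400 °C.
P(O2) required for 12.2 atm of CO = (1/2) × 12.2 = 6.100 atm; available 8.13 atm, so CO is limiting.
P(O2) remaining = 8.13 − (1/2) × 12.2 = 2.030 atm
P(gaseous products) = (2)/2 × 12.2 = 12.20 atm
P_total at 400 °C = 2.030 + 12.20 = 14.23 atm
Scaling to 584 °C: P = 14.23 × 857.15/673.15 = 18.12 atm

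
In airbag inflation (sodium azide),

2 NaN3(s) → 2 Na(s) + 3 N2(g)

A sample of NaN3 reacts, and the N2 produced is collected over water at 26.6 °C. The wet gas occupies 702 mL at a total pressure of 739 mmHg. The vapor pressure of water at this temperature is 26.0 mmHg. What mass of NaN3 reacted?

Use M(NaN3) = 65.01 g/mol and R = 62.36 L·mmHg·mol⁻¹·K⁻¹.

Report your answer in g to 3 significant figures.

P(N2) = 739 − 26.0 = 713.0 mmHg
n(N2) = PV/RT = (713.0 × 0.7020) / (62.36 × 299.75) = 0.02678 mol
n(NaN3) = (2/3) × 0.02678 = 0.01785 mol
m(NaN3) = 0.01785 × 65.01 = 1.160 g

1.16 g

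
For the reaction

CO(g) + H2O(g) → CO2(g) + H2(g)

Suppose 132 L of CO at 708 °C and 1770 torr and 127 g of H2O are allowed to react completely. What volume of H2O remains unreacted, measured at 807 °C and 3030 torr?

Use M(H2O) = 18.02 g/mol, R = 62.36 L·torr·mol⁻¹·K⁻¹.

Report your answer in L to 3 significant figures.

71.8 L

n(CO) = PV/RT = (1770 × 132) / (62.36 × 981.15) = 3.819 mol
n(H2O) = 127 / 18.02 = 7.048 mol
For 3.819 mol CO, stoichiometry requires (1/1) × 3.819 = 3.819 mol H2O; 7.048 mol is available, so CO is limiting.
n(H2O) consumed = (1/1) × 3.819 = 3.819 mol; remaining = 7.048 − 3.819 = 3.229 mol
V(H2O) = nRT/P = 3.229 × 62.36 × 1080.15 / 3030 = 71.78 L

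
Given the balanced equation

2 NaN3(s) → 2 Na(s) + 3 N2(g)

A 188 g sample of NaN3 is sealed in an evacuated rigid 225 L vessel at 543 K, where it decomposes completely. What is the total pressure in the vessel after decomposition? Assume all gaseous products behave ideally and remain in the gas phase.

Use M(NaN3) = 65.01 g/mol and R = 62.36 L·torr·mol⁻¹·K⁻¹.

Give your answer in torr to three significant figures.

n(NaN3) = 188 / 65.01 = 2.892 mol
n(gas produced) = (3/2) × 2.892 = 4.338 mol
P = nRT/V = 4.338 × 62.36 × 543 / 225 = 652.8 torr

653 torr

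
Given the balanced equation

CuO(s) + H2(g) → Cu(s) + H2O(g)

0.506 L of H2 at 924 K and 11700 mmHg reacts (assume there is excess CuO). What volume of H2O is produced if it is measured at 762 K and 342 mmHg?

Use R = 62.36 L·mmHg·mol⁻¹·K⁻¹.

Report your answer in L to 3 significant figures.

14.3 L

n(H2) = PV/RT = (11700 × 0.506) / (62.36 × 924) = 0.1027 mol
n(H2O) = (1/1) × 0.1027 = 0.1027 mol
V = nRT/P = 0.1027 × 62.36 × 762 / 342 = 14.27 L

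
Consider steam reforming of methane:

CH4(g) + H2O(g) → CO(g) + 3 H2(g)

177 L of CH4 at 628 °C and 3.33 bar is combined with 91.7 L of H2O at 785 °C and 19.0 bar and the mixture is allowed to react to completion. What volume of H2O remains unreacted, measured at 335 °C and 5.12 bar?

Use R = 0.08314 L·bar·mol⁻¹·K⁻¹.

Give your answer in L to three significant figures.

118 L

n(CH4) = PV/RT = (3.33 × 177) / (0.08314 × 901.15) = 7.867 mol
n(H2O) = PV/RT = (19.0 × 91.7) / (0.08314 × 1058.15) = 19.80 mol
For 7.867 mol CH4, stoichiometry requires (1/1) × 7.867 = 7.867 mol H2O; 19.80 mol is available, so CH4 is limiting.
n(H2O) consumed = (1/1) × 7.867 = 7.867 mol; remaining = 19.80 − 7.867 = 11.93 mol
V(H2O) = nRT/P = 11.93 × 0.08314 × 608.15 / 5.12 = 117.8 L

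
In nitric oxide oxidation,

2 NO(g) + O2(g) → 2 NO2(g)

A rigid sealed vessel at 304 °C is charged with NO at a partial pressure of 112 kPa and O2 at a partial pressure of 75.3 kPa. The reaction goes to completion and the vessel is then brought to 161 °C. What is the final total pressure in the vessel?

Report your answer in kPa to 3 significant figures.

98.8 kPa

At constant V, partial pressures at 304 °C are proportional to moles, so apply stoichiometry directly to pressures.
P(O2) required for 112 kPa of NO = (1/2) × 112 = 56.00 kPa; available 75.3 kPa, so NO is limiting.
P(O2) remaining = 75.3 − (1/2) × 112 = 19.30 kPa
P(gaseous products) = (2)/2 × 112 = 112.0 kPa
P_total at 304 °C = 19.30 + 112.0 = 131.3 kPa
Scaling to 161 °C: P = 131.3 × 434.15/577.15 = 98.77 kPa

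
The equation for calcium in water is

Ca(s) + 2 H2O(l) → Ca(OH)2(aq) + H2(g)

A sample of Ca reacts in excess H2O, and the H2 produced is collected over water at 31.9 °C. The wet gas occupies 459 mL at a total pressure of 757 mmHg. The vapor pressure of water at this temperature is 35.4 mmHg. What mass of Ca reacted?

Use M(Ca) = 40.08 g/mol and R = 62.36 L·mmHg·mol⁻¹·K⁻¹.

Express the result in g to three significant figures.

P(H2) = 757 − 35.4 = 721.6 mmHg
n(H2) = PV/RT = (721.6 × 0.4590) / (62.36 × 305.05) = 0.01741 mol
n(Ca) = (1/1) × 0.01741 = 0.01741 mol
m(Ca) = 0.01741 × 40.08 = 0.6978 g

0.698 g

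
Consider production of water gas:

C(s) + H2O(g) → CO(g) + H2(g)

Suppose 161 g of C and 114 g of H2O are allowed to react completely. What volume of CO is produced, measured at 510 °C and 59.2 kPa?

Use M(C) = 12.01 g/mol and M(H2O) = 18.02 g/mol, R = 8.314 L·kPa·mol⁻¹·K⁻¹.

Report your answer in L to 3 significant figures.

n(C) = 161 / 12.01 = 13.41 mol
n(H2O) = 114 / 18.02 = 6.326 mol
For 13.41 mol C, stoichiometry requires (1/1) × 13.41 = 13.41 mol H2O; 6.326 mol is available, so H2O is limiting.
n(CO) = (1/1) × 6.326 = 6.326 mol
V(CO) = nRT/P = 6.326 × 8.314 × 783.15 / 59.2 = 695.8 L

696 L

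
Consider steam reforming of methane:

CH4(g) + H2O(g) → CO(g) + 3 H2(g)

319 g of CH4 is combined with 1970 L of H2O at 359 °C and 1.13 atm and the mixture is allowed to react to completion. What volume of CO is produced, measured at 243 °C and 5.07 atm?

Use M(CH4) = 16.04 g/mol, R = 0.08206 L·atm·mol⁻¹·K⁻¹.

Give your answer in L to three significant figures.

n(CH4) = 319 / 16.04 = 19.89 mol
n(H2O) = PV/RT = (1.13 × 1970) / (0.08206 × 632.15) = 42.91 mol
For 19.89 mol CH4, stoichiometry requires (1/1) × 19.89 = 19.89 mol H2O; 42.91 mol is available, so CH4 is limiting.
n(CO) = (1/1) × 19.89 = 19.89 mol
V(CO) = nRT/P = 19.89 × 0.08206 × 516.15 / 5.07 = 166.2 L

166 L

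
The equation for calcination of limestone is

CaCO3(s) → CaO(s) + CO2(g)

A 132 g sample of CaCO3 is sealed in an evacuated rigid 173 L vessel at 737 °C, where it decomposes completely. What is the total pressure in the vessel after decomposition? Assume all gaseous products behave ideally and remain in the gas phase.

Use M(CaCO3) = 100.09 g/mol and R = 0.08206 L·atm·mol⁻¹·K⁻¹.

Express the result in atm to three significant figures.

0.632 atm

n(CaCO3) = 132 / 100.09 = 1.319 mol
n(gas produced) = (1/1) × 1.319 = 1.319 mol
P = nRT/V = 1.319 × 0.08206 × 1010.15 / 173 = 0.6320 atm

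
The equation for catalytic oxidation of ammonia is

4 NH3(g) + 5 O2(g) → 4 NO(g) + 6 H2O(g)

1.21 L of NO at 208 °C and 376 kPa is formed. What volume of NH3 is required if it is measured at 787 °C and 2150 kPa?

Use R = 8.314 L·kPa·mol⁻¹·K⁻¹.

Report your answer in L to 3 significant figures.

n(NO) = PV/RT = (376 × 1.21) / (8.314 × 481.15) = 0.1137 mol
n(NH3) = (4/4) × 0.1137 = 0.1137 mol
V = nRT/P = 0.1137 × 8.314 × 1060.15 / 2150 = 0.4661 L

0.466 L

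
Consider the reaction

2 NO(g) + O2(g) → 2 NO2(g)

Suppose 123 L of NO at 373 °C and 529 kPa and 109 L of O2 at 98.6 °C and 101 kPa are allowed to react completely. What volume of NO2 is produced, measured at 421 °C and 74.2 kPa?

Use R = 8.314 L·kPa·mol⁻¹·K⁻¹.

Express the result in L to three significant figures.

554 L

n(NO) = PV/RT = (529 × 123) / (8.314 × 646.15) = 12.11 mol
n(O2) = PV/RT = (101 × 109) / (8.314 × 371.75) = 3.562 mol
For 12.11 mol NO, stoichiometry requires (1/2) × 12.11 = 6.055 mol O2; 3.562 mol is available, so O2 is limiting.
n(NO2) = (2/1) × 3.562 = 7.124 mol
V(NO2) = nRT/P = 7.124 × 8.314 × 694.15 / 74.2 = 554.1 L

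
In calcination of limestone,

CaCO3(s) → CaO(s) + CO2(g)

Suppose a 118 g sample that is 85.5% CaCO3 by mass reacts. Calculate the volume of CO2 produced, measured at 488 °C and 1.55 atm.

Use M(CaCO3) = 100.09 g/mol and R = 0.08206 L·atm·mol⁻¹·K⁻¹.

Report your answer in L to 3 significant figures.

40.6 L

mass of CaCO3 = 118 × 85.5/100 = 100.9 g
n(CaCO3) = 100.9 / 100.09 = 1.008 mol
n(CO2) = (1/1) × 1.008 = 1.008 mol
V = nRT/P = 1.008 × 0.08206 × 761.15 / 1.55 = 40.62 L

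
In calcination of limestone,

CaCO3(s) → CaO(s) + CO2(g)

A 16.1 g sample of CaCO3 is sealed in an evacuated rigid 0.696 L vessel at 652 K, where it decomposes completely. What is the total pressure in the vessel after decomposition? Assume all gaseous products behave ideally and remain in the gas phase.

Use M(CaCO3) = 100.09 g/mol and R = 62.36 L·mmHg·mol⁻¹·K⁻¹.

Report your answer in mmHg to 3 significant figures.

9400 mmHg

n(CaCO3) = 16.1 / 100.09 = 0.1609 mol
n(gas produced) = (1/1) × 0.1609 = 0.1609 mol
P = nRT/V = 0.1609 × 62.36 × 652 / 0.696 = 9399 mmHg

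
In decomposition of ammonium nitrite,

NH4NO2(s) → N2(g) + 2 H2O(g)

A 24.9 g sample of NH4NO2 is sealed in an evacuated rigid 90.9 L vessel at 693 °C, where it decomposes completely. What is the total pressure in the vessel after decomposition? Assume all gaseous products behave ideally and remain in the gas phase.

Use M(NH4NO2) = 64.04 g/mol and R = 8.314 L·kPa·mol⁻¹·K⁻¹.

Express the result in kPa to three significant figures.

103 kPa

n(NH4NO2) = 24.9 / 64.04 = 0.3888 mol
n(gas produced) = (3/1) × 0.3888 = 1.166 mol
P = nRT/V = 1.166 × 8.314 × 966.15 / 90.9 = 103.0 kPa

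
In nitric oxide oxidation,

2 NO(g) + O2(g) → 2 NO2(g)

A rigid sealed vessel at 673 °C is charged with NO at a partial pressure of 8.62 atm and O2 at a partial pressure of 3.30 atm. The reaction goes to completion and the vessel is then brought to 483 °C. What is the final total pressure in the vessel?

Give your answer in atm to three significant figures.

6.89 atm

With V and T fixed, P_i ∝ n_i, so the mole ratios apply directly to partial pressures at 673 °C.
P(O2) required for 8.62 atm of NO = (1/2) × 8.62 = 4.310 atm; available 3.30 atm, so O2 is limiting.
P(NO) remaining = 8.62 − (2/1) × 3.30 = 2.020 atm
P(gaseous products) = (2)/1 × 3.30 = 6.600 atm
P_total at 673 °C = 2.020 + 6.600 = 8.620 atm
Scaling to 483 °C: P = 8.620 × 756.15/946.15 = 6.889 atm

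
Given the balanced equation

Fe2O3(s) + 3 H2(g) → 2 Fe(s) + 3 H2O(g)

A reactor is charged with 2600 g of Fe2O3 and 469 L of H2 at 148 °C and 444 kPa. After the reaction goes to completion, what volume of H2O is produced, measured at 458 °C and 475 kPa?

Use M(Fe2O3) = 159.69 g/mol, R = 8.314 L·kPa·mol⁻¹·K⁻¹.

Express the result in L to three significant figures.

625 L

n(Fe2O3) = 2600 / 159.69 = 16.28 mol
n(H2) = PV/RT = (444 × 469) / (8.314 × 421.15) = 59.47 mol
For 16.28 mol Fe2O3, stoichiometry requires (3/1) × 16.28 = 48.84 mol H2; 59.47 mol is available, so Fe2O3 is limiting.
n(H2O) = (3/1) × 16.28 = 48.84 mol
V(H2O) = nRT/P = 48.84 × 8.314 × 731.15 / 475 = 625.0 L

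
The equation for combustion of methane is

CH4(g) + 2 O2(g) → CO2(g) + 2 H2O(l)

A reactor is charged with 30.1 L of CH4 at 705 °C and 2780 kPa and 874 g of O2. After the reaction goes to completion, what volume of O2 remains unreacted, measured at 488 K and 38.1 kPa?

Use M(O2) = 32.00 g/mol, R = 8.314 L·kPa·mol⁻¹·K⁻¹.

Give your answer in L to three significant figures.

717 L

n(CH4) = PV/RT = (2780 × 30.1) / (8.314 × 978.15) = 10.29 mol
n(O2) = 874 / 32.00 = 27.31 mol
For 10.29 mol CH4, stoichiometry requires (2/1) × 10.29 = 20.58 mol O2; 27.31 mol is available, so CH4 is limiting.
n(O2) consumed = (2/1) × 10.29 = 20.58 mol; remaining = 27.31 − 20.58 = 6.730 mol
V(O2) = nRT/P = 6.730 × 8.314 × 488 / 38.1 = 716.7 L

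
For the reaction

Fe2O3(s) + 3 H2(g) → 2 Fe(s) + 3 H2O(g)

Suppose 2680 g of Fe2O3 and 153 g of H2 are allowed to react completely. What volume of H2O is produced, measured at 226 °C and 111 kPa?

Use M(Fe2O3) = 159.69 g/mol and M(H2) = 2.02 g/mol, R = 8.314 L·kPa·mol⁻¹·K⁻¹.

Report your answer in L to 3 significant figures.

1880 L

n(Fe2O3) = 2680 / 159.69 = 16.78 mol
n(H2) = 153 / 2.02 = 75.74 mol
For 16.78 mol Fe2O3, stoichiometry requires (3/1) × 16.78 = 50.34 mol H2; 75.74 mol is available, so Fe2O3 is limiting.
n(H2O) = (3/1) × 16.78 = 50.34 mol
V(H2O) = nRT/P = 50.34 × 8.314 × 499.15 / 111 = 1882 L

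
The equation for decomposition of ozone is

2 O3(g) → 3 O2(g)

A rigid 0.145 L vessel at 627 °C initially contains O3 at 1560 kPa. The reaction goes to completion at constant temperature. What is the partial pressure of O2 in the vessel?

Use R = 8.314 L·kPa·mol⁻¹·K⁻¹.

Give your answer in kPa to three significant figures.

2340 kPa

n(O3)₀ = PV/RT = (1560 × 0.145) / (8.314 × 900.15) = 0.03023 mol
n(O2) = (3/2) × 0.03023 = 0.04534 mol
P(O2) = nRT/V = 0.04534 × 8.314 × 900.15 / 0.145 = 2340 kPa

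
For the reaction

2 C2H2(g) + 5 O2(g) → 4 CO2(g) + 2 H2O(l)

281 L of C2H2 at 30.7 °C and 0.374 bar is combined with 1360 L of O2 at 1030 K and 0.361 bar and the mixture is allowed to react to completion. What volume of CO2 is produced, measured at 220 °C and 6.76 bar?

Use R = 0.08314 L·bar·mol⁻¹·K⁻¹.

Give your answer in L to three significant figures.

n(C2H2) = PV/RT = (0.374 × 281) / (0.08314 × 303.85) = 4.160 mol
n(O2) = PV/RT = (0.361 × 1360) / (0.08314 × 1030) = 5.733 mol
For 4.160 mol C2H2, stoichiometry requires (5/2) × 4.160 = 10.40 mol O2; 5.733 mol is available, so O2 is limiting.
n(CO2) = (4/5) × 5.733 = 4.586 mol
V(CO2) = nRT/P = 4.586 × 0.08314 × 493.15 / 6.76 = 27.81 L

27.8 L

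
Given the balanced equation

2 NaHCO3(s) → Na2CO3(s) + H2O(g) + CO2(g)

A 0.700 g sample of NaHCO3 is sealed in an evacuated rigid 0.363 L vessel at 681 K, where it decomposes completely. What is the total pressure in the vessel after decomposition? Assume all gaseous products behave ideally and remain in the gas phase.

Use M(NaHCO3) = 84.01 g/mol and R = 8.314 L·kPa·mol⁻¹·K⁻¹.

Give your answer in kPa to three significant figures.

n(NaHCO3) = 0.700 / 84.01 = 0.008332 mol
n(gas produced) = (2/2) × 0.008332 = 0.008332 mol
P = nRT/V = 0.008332 × 8.314 × 681 / 0.363 = 130.0 kPa

130 kPa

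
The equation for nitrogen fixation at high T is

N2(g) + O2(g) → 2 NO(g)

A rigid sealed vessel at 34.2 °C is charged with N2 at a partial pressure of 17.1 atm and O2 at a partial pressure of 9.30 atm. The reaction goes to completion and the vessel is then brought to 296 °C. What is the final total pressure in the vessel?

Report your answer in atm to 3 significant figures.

With V and T fixed, P_i ∝ n_i, so the mole ratios apply directly to partial pressures at 34.2 °C.
P(O2) required for 17.1 atm of N2 = (1/1) × 17.1 = 17.10 atm; available 9.30 atm, so O2 is limiting.
P(N2) remaining = 17.1 − (1/1) × 9.30 = 7.800 atm
P(gaseous products) = (2)/1 × 9.30 = 18.60 atm
P_total at 34.2 °C = 7.800 + 18.60 = 26.40 atm
Scaling to 296 °C: P = 26.40 × 569.15/307.35 = 48.89 atm

48.9 atm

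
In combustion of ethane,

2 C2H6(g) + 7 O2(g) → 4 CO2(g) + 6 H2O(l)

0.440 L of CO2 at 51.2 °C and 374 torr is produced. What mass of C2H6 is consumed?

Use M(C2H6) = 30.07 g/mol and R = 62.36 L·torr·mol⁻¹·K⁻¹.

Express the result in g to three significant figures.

n(CO2) = PV/RT = (374 × 0.440) / (62.36 × 324.35) = 0.008136 mol
n(C2H6) = (2/4) × 0.008136 = 0.004068 mol
m(C2H6) = 0.004068 × 30.07 = 0.1223 g

0.122 g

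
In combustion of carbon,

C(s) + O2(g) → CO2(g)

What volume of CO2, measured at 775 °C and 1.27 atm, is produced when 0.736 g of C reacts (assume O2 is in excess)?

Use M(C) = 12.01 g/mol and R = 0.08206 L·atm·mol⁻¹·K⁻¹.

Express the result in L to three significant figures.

4.15 L

n(C) = 0.7360 / 12.01 = 0.06128 mol
n(CO2) = (1/1) × 0.06128 = 0.06128 mol
V = nRT/P = 0.06128 × 0.08206 × 1048.15 / 1.27 = 4.150 L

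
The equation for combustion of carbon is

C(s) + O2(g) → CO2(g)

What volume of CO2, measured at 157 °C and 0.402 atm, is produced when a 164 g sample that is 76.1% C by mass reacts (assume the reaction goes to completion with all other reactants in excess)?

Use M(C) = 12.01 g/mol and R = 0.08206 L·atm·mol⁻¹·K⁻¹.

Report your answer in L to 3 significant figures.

mass of C = 164 × 76.1/100 = 124.8 g
n(C) = 124.8 / 12.01 = 10.39 mol
n(CO2) = (1/1) × 10.39 = 10.39 mol
V = nRT/P = 10.39 × 0.08206 × 430.15 / 0.402 = 912.3 L

912 L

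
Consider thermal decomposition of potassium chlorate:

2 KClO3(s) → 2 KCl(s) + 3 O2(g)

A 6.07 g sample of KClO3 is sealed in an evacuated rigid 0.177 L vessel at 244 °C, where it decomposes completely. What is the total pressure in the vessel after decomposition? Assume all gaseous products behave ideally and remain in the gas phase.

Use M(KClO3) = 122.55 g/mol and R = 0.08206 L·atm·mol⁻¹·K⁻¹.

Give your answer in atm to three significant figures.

17.8 atm

n(KClO3) = 6.07 / 122.55 = 0.04953 mol
n(gas produced) = (3/2) × 0.04953 = 0.07429 mol
P = nRT/V = 0.07429 × 0.08206 × 517.15 / 0.177 = 17.81 atm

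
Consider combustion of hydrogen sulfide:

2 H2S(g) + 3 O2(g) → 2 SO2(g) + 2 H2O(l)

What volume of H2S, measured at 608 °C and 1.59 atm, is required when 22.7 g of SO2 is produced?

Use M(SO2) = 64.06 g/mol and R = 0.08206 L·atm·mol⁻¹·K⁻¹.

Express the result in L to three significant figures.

n(SO2) = 22.70 / 64.06 = 0.3544 mol
n(H2S) = (2/2) × 0.3544 = 0.3544 mol
V = nRT/P = 0.3544 × 0.08206 × 881.15 / 1.59 = 16.12 L

16.1 L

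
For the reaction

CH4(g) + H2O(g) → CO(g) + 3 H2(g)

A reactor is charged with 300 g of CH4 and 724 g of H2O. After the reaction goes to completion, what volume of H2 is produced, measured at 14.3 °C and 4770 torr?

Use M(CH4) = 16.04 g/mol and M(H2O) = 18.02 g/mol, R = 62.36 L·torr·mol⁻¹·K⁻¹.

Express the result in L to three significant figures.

211 L

n(CH4) = 300 / 16.04 = 18.70 mol
n(H2O) = 724 / 18.02 = 40.18 mol
For 18.70 mol CH4, stoichiometry requires (1/1) × 18.70 = 18.70 mol H2O; 40.18 mol is available, so CH4 is limiting.
n(H2) = (3/1) × 18.70 = 56.10 mol
V(H2) = nRT/P = 56.10 × 62.36 × 287.45 / 4770 = 210.8 L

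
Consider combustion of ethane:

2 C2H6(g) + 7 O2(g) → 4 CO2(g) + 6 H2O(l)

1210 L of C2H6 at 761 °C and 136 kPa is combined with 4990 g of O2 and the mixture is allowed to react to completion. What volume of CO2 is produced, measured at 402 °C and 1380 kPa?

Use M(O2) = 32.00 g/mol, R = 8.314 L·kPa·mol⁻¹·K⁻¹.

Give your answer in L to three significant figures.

n(C2H6) = PV/RT = (136 × 1210) / (8.314 × 1034.15) = 19.14 mol
n(O2) = 4990 / 32.00 = 155.9 mol
For 19.14 mol C2H6, stoichiometry requires (7/2) × 19.14 = 66.99 mol O2; 155.9 mol is available, so C2H6 is limiting.
n(CO2) = (4/2) × 19.14 = 38.28 mol
V(CO2) = nRT/P = 38.28 × 8.314 × 675.15 / 1380 = 155.7 L

156 L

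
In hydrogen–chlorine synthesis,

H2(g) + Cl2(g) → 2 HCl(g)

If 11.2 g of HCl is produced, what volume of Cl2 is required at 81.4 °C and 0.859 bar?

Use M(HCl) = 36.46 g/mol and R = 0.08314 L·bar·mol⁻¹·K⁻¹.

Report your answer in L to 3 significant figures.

5.27 L

n(HCl) = 11.20 / 36.46 = 0.3072 mol
n(Cl2) = (1/2) × 0.3072 = 0.1536 mol
V = nRT/P = 0.1536 × 0.08314 × 354.55 / 0.859 = 5.271 L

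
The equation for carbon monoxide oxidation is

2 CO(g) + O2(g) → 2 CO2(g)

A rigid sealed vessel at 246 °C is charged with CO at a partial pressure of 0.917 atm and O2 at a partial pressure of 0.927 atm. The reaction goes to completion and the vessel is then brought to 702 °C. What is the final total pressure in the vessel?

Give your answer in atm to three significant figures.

2.60 atm

With V and T fixed, P_i ∝ n_i, so the mole ratios apply directly to partial pressures at 246 °C.
P(O2) required for 0.917 atm of CO = (1/2) × 0.917 = 0.4585 atm; available 0.927 atm, so CO is limiting.
P(O2) remaining = 0.927 − (1/2) × 0.917 = 0.4685 atm
P(gaseous products) = (2)/2 × 0.917 = 0.9170 atm
P_total at 246 °C = 0.4685 + 0.9170 = 1.385 atm
Scaling to 702 °C: P = 1.385 × 975.15/519.15 = 2.602 atm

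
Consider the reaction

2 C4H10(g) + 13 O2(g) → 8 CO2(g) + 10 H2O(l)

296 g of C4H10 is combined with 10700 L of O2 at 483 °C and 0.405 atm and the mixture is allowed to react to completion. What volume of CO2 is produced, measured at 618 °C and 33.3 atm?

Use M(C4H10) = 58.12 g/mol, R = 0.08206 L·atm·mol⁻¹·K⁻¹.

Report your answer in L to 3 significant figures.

n(C4H10) = 296 / 58.12 = 5.093 mol
n(O2) = PV/RT = (0.405 × 10700) / (0.08206 × 756.15) = 69.84 mol
For 5.093 mol C4H10, stoichiometry requires (13/2) × 5.093 = 33.10 mol O2; 69.84 mol is available, so C4H10 is limiting.
n(CO2) = (8/2) × 5.093 = 20.37 mol
V(CO2) = nRT/P = 20.37 × 0.08206 × 891.15 / 33.3 = 44.73 L

44.7 L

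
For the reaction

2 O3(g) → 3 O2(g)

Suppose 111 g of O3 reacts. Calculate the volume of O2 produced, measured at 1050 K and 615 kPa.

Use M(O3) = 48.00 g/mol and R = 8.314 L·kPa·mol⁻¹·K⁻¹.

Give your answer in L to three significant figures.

49.2 L

n(O3) = 111.0 / 48.00 = 2.312 mol
n(O2) = (3/2) × 2.312 = 3.468 mol
V = nRT/P = 3.468 × 8.314 × 1050 / 615 = 49.23 L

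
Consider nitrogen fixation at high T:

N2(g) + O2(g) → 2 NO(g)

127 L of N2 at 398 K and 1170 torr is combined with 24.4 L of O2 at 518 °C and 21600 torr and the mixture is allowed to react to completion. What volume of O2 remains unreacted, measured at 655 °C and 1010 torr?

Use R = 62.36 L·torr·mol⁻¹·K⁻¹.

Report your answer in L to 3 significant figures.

n(N2) = PV/RT = (1170 × 127) / (62.36 × 398) = 5.987 mol
n(O2) = PV/RT = (21600 × 24.4) / (62.36 × 791.15) = 10.68 mol
For 5.987 mol N2, stoichiometry requires (1/1) × 5.987 = 5.987 mol O2; 10.68 mol is available, so N2 is limiting.
n(O2) consumed = (1/1) × 5.987 = 5.987 mol; remaining = 10.68 − 5.987 = 4.693 mol
V(O2) = nRT/P = 4.693 × 62.36 × 928.15 / 1010 = 268.9 L

269 L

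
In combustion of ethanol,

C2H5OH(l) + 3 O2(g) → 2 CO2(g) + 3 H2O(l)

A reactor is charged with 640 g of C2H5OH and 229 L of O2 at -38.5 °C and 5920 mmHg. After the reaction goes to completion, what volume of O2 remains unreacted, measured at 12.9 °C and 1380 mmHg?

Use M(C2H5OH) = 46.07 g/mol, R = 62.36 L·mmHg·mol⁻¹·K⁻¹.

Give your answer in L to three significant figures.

n(C2H5OH) = 640 / 46.07 = 13.89 mol
n(O2) = PV/RT = (5920 × 229) / (62.36 × 234.65) = 92.65 mol
For 13.89 mol C2H5OH, stoichiometry requires (3/1) × 13.89 = 41.67 mol O2; 92.65 mol is available, so C2H5OH is limiting.
n(O2) consumed = (3/1) × 13.89 = 41.67 mol; remaining = 92.65 − 41.67 = 50.98 mol
V(O2) = nRT/P = 50.98 × 62.36 × 286.05 / 1380 = 659.0 L

659 L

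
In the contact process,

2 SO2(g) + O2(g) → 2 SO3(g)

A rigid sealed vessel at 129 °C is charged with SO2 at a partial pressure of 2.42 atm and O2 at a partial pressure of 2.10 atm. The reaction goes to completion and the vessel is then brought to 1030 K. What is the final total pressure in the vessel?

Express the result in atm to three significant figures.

8.48 atm

At constant V, partial pressures at 129 °C are proportional to moles, so apply stoichiometry directly to pressures.
P(O2) required for 2.42 atm of SO2 = (1/2) × 2.42 = 1.210 atm; available 2.10 atm, so SO2 is limiting.
P(O2) remaining = 2.10 − (1/2) × 2.42 = 0.8900 atm
P(gaseous products) = (2)/2 × 2.42 = 2.420 atm
P_total at 129 °C = 0.8900 + 2.420 = 3.310 atm
Scaling to 1030 K: P = 3.310 × 1030/402.15 = 8.478 atm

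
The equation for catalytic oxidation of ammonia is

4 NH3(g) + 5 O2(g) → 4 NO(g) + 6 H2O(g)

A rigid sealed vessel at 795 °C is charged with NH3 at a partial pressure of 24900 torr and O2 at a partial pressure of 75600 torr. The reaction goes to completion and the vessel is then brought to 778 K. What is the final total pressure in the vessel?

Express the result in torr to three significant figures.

Because the vessel is rigid and T is held at 795 °C, work the stoichiometry in partial pressures (P_i = n_iRT/V).
P(O2) required for 24900 torr of NH3 = (5/4) × 24900 = 31120 torr; available 75600 torr, so NH3 is limiting.
P(O2) remaining = 75600 − (5/4) × 24900 = 44480 torr
P(gaseous products) = (4+6)/4 × 24900 = 62250 torr
P_total at 795 °C = 44480 + 62250 = 106700 torr
Scaling to 778 K: P = 106700 × 778/1068.15 = 77720 torr

77700 torr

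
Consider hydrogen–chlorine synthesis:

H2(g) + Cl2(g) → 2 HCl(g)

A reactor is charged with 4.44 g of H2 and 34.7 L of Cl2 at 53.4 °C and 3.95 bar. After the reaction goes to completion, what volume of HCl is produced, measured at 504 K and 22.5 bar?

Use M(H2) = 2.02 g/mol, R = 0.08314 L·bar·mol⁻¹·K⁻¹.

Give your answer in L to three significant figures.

n(H2) = 4.44 / 2.02 = 2.198 mol
n(Cl2) = PV/RT = (3.95 × 34.7) / (0.08314 × 326.55) = 5.049 mol
For 2.198 mol H2, stoichiometry requires (1/1) × 2.198 = 2.198 mol Cl2; 5.049 mol is available, so H2 is limiting.
n(HCl) = (2/1) × 2.198 = 4.396 mol
V(HCl) = nRT/P = 4.396 × 0.08314 × 504 / 22.5 = 8.187 L

8.19 L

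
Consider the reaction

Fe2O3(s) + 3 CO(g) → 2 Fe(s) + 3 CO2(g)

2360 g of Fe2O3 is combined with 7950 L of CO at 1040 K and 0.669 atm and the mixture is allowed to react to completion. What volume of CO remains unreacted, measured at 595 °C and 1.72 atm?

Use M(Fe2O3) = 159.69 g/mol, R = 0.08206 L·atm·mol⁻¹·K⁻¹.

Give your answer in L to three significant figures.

745 L

n(Fe2O3) = 2360 / 159.69 = 14.78 mol
n(CO) = PV/RT = (0.669 × 7950) / (0.08206 × 1040) = 62.32 mol
For 14.78 mol Fe2O3, stoichiometry requires (3/1) × 14.78 = 44.34 mol CO; 62.32 mol is available, so Fe2O3 is limiting.
n(CO) consumed = (3/1) × 14.78 = 44.34 mol; remaining = 62.32 − 44.34 = 17.98 mol
V(CO) = nRT/P = 17.98 × 0.08206 × 868.15 / 1.72 = 744.7 L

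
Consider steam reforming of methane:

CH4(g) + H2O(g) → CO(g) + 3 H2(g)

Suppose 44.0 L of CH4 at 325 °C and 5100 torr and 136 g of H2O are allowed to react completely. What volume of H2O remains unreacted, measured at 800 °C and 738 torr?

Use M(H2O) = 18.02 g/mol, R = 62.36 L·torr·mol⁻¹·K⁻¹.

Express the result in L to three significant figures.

n(CH4) = PV/RT = (5100 × 44.0) / (62.36 × 598.15) = 6.016 mol
n(H2O) = 136 / 18.02 = 7.547 mol
For 6.016 mol CH4, stoichiometry requires (1/1) × 6.016 = 6.016 mol H2O; 7.547 mol is available, so CH4 is limiting.
n(H2O) consumed = (1/1) × 6.016 = 6.016 mol; remaining = 7.547 − 6.016 = 1.531 mol
V(H2O) = nRT/P = 1.531 × 62.36 × 1073.15 / 738 = 138.8 L

139 L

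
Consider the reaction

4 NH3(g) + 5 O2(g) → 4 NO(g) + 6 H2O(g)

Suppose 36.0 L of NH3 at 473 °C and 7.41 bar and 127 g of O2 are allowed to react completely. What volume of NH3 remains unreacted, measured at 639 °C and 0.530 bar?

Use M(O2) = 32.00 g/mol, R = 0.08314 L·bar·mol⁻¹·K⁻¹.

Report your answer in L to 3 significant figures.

n(NH3) = PV/RT = (7.41 × 36.0) / (0.08314 × 746.15) = 4.300 mol
n(O2) = 127 / 32.00 = 3.969 mol
For 4.300 mol NH3, stoichiometry requires (5/4) × 4.300 = 5.375 mol O2; 3.969 mol is available, so O2 is limiting.
n(NH3) consumed = (4/5) × 3.969 = 3.175 mol; remaining = 4.300 − 3.175 = 1.125 mol
V(NH3) = nRT/P = 1.125 × 0.08314 × 912.15 / 0.530 = 161.0 L

161 L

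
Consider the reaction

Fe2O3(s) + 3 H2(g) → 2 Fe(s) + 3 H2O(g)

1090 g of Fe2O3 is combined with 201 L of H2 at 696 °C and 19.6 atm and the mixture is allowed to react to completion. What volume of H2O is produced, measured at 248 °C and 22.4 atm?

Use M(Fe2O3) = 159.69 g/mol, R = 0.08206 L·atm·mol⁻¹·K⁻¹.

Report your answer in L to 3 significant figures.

n(Fe2O3) = 1090 / 159.69 = 6.826 mol
n(H2) = PV/RT = (19.6 × 201) / (0.08206 × 969.15) = 49.54 mol
For 6.826 mol Fe2O3, stoichiometry requires (3/1) × 6.826 = 20.48 mol H2; 49.54 mol is available, so Fe2O3 is limiting.
n(H2O) = (3/1) × 6.826 = 20.48 mol
V(H2O) = nRT/P = 20.48 × 0.08206 × 521.15 / 22.4 = 39.10 L

39.1 L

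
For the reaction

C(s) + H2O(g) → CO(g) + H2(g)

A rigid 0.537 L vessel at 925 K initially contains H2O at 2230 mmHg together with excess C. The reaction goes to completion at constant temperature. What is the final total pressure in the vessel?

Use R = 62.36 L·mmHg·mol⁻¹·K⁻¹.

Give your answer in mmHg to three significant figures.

Rigid vessel, constant T ⇒ P scales with total gas moles (1 → 2).
P_final = (2/1) × 2230 = 4460 mmHg

4460 mmHg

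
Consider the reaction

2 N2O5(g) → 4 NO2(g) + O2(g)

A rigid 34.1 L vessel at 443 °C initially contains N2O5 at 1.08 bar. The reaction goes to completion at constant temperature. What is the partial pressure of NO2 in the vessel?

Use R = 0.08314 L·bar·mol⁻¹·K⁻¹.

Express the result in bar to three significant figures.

2.16 bar

n(N2O5)₀ = PV/RT = (1.08 × 34.1) / (0.08314 × 716.15) = 0.6185 mol
n(NO2) = (4/2) × 0.6185 = 1.237 mol
P(NO2) = nRT/V = 1.237 × 0.08314 × 716.15 / 34.1 = 2.160 bar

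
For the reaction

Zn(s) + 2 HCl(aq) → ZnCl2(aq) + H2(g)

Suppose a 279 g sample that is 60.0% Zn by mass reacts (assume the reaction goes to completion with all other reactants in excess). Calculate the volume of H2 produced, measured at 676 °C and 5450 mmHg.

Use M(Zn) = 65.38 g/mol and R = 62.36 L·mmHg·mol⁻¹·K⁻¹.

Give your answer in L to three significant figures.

mass of Zn = 279 × 60.0/100 = 167.4 g
n(Zn) = 167.4 / 65.38 = 2.560 mol
n(H2) = (1/1) × 2.560 = 2.560 mol
V = nRT/P = 2.560 × 62.36 × 949.15 / 5450 = 27.80 L

27.8 L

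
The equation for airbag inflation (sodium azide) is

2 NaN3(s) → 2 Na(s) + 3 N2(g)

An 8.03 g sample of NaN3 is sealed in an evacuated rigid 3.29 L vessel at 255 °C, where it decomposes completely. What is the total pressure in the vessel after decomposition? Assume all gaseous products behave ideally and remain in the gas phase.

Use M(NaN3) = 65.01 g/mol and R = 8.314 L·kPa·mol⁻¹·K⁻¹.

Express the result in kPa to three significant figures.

n(NaN3) = 8.03 / 65.01 = 0.1235 mol
n(gas produced) = (3/2) × 0.1235 = 0.1852 mol
P = nRT/V = 0.1852 × 8.314 × 528.15 / 3.29 = 247.2 kPa

247 kPa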